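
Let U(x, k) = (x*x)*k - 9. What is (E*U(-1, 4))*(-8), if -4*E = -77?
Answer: 770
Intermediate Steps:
E = 77/4 (E = -1/4*(-77) = 77/4 ≈ 19.250)
U(x, k) = -9 + k*x**2 (U(x, k) = x**2*k - 9 = k*x**2 - 9 = -9 + k*x**2)
(E*U(-1, 4))*(-8) = (77*(-9 + 4*(-1)**2)/4)*(-8) = (77*(-9 + 4*1)/4)*(-8) = (77*(-9 + 4)/4)*(-8) = ((77/4)*(-5))*(-8) = -385/4*(-8) = 770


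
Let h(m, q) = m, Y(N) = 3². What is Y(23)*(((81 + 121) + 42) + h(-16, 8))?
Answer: 2052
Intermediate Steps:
Y(N) = 9
Y(23)*(((81 + 121) + 42) + h(-16, 8)) = 9*(((81 + 121) + 42) - 16) = 9*((202 + 42) - 16) = 9*(244 - 16) = 9*228 = 2052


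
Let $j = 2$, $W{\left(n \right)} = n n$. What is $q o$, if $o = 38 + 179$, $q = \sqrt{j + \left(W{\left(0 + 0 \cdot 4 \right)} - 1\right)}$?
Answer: $217$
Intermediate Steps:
$W{\left(n \right)} = n^{2}$
$q = 1$ ($q = \sqrt{2 + \left(\left(0 + 0 \cdot 4\right)^{2} - 1\right)} = \sqrt{2 - \left(1 - \left(0 + 0\right)^{2}\right)} = \sqrt{2 - \left(1 - 0^{2}\right)} = \sqrt{2 + \left(0 - 1\right)} = \sqrt{2 - 1} = \sqrt{1} = 1$)
$o = 217$
$q o = 1 \cdot 217 = 217$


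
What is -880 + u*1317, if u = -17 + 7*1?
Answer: -14050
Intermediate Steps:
u = -10 (u = -17 + 7 = -10)
-880 + u*1317 = -880 - 10*1317 = -880 - 13170 = -14050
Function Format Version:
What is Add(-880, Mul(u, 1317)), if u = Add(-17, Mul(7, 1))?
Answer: -14050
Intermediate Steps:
u = -10 (u = Add(-17, 7) = -10)
Add(-880, Mul(u, 1317)) = Add(-880, Mul(-10, 1317)) = Add(-880, -13170) = -14050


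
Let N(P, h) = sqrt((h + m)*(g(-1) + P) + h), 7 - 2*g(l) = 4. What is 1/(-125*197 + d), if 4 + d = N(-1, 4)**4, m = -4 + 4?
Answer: -1/24593 ≈ -4.0662e-5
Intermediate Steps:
g(l) = 3/2 (g(l) = 7/2 - 1/2*4 = 7/2 - 2 = 3/2)
m = 0
N(P, h) = sqrt(h + h*(3/2 + P)) (N(P, h) = sqrt((h + 0)*(3/2 + P) + h) = sqrt(h*(3/2 + P) + h) = sqrt(h + h*(3/2 + P)))
d = 32 (d = -4 + (sqrt(2)*sqrt(4*(5 + 2*(-1)))/2)**4 = -4 + (sqrt(2)*sqrt(4*(5 - 2))/2)**4 = -4 + (sqrt(2)*sqrt(4*3)/2)**4 = -4 + (sqrt(2)*sqrt(12)/2)**4 = -4 + (sqrt(2)*(2*sqrt(3))/2)**4 = -4 + (sqrt(6))**4 = -4 + 36 = 32)
1/(-125*197 + d) = 1/(-125*197 + 32) = 1/(-24625 + 32) = 1/(-24593) = -1/24593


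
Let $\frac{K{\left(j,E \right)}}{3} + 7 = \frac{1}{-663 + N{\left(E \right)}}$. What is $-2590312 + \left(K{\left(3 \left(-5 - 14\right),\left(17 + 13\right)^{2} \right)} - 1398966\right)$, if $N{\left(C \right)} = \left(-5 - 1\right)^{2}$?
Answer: $- \frac{833763492}{209} \approx -3.9893 \cdot 10^{6}$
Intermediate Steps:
$N{\left(C \right)} = 36$ ($N{\left(C \right)} = \left(-6\right)^{2} = 36$)
$K{\left(j,E \right)} = - \frac{4390}{209}$ ($K{\left(j,E \right)} = -21 + \frac{3}{-663 + 36} = -21 + \frac{3}{-627} = -21 + 3 \left(- \frac{1}{627}\right) = -21 - \frac{1}{209} = - \frac{4390}{209}$)
$-2590312 + \left(K{\left(3 \left(-5 - 14\right),\left(17 + 13\right)^{2} \right)} - 1398966\right) = -2590312 - \frac{292388284}{209} = - \frac{833763492}{209}$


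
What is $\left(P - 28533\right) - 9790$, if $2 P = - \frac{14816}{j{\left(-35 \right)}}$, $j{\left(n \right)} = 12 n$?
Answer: $- \frac{4022063}{105} \approx -38305.0$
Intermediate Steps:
$P = \frac{1852}{105}$ ($P = \frac{\left(-14816\right) \frac{1}{12 \left(-35\right)}}{2} = \frac{\left(-14816\right) \frac{1}{-420}}{2} = \frac{\left(-14816\right) \left(- \frac{1}{420}\right)}{2} = \frac{1}{2} \cdot \frac{3704}{105} = \frac{1852}{105} \approx 17.638$)
$\left(P - 28533\right) - 9790 = \left(\frac{1852}{105} - 28533\right) - 9790 = - \frac{2994113}{105} - 9790 = - \frac{4022063}{105}$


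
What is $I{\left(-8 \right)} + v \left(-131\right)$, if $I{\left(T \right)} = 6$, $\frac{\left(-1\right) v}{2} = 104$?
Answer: $27254$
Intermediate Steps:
$v = -208$ ($v = \left(-2\right) 104 = -208$)
$I{\left(-8 \right)} + v \left(-131\right) = 6 - -27248 = 6 + 27248 = 27254$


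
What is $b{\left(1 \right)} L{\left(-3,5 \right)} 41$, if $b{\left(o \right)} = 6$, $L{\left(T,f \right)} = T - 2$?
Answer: $-1230$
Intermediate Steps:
$L{\left(T,f \right)} = -2 + T$
$b{\left(1 \right)} L{\left(-3,5 \right)} 41 = 6 \left(-2 - 3\right) 41 = 6 \left(-5\right) 41 = \left(-30\right) 41 = -1230$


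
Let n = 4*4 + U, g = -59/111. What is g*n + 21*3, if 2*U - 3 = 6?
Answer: 11567/222 ≈ 52.104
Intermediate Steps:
U = 9/2 (U = 3/2 + (1/2)*6 = 3/2 + 3 = 9/2 ≈ 4.5000)
g = -59/111 (g = -59*1/111 = -59/111 ≈ -0.53153)
n = 41/2 (n = 4*4 + 9/2 = 16 + 9/2 = 41/2 ≈ 20.500)
g*n + 21*3 = -59/111*41/2 + 21*3 = -2419/222 + 63 = 11567/222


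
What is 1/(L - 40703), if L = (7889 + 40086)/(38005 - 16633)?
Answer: -21372/869856541 ≈ -2.4570e-5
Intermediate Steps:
L = 47975/21372 ≈ 2.2448
1/(L - 40703) = 1/(47975/21372 - 40703) = 1/(-869856541/21372) = -21372/869856541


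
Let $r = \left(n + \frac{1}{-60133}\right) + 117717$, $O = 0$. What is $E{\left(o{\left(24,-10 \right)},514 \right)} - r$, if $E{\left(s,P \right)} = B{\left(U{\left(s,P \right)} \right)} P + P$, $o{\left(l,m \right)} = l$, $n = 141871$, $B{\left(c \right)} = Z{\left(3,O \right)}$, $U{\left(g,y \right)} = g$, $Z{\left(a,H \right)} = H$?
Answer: $- \frac{15578896841}{60133} \approx -2.5907 \cdot 10^{5}$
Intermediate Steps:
$B{\left(c \right)} = 0$
$E{\left(s,P \right)} = P$ ($E{\left(s,P \right)} = 0 P + P = 0 + P = P$)
$r = \frac{15609805203}{60133}$ ($r = \left(141871 + \frac{1}{-60133}\right) + 117717 = \left(141871 - \frac{1}{60133}\right) + 117717 = \frac{8531128842}{60133} + 117717 = \frac{15609805203}{60133} \approx 2.5959 \cdot 10^{5}$)
$E{\left(o{\left(24,-10 \right)},514 \right)} - r = 514 - \frac{15609805203}{60133} = - \frac{15578896841}{60133}$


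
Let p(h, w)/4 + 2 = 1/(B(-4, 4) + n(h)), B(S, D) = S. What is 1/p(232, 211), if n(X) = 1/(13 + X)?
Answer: -979/8812 ≈ -0.11110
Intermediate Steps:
p(h, w) = -8 + 4/(-4 + 1/(13 + h))
1/p(232, 211) = 1/(4*(-115 - 9*232)/(51 + 4*232)) = 1/(4*(-115 - 2088)/(51 + 928)) = 1/(4*(-2203)/979) = 1/(4*(1/979)*(-2203)) = 1/(-8812/979) = -979/8812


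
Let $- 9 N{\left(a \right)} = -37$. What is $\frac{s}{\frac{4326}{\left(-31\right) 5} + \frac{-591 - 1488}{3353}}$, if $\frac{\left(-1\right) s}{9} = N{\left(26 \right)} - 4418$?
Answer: $- \frac{2949382625}{2118189} \approx -1392.4$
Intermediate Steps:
$N{\left(a \right)} = \frac{37}{9}$ ($N{\left(a \right)} = \left(- \frac{1}{9}\right) \left(-37\right) = \frac{37}{9}$)
$s = 39725$ ($s = - 9 \left(\frac{37}{9} - 4418\right) = \left(-9\right) \left(- \frac{39725}{9}\right) = 39725$)
$\frac{s}{\frac{4326}{\left(-31\right) 5} + \frac{-591 - 1488}{3353}} = \frac{39725}{\frac{4326}{\left(-31\right) 5} + \frac{-591 - 1488}{3353}} = \frac{39725}{\frac{4326}{-155} + \left(-591 - 1488\right) \frac{1}{3353}} = \frac{39725}{4326 \left(- \frac{1}{155}\right) - \frac{297}{479}} = \frac{39725}{- \frac{4326}{155} - \frac{297}{479}} = \frac{39725}{- \frac{2118189}{74245}} = 39725 \left(- \frac{74245}{2118189}\right) = - \frac{2949382625}{2118189}$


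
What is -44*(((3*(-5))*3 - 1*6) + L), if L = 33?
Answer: 792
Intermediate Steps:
-44*(((3*(-5))*3 - 1*6) + L) = -44*(((3*(-5))*3 - 1*6) + 33) = -44*((-15*3 - 6) + 33) = -44*((-45 - 6) + 33) = -44*(-51 + 33) = -44*(-18) = 792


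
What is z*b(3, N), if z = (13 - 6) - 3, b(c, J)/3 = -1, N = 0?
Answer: -12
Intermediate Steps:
b(c, J) = -3 (b(c, J) = 3*(-1) = -3)
z = 4 (z = 7 - 3 = 4)
z*b(3, N) = 4*(-3) = -12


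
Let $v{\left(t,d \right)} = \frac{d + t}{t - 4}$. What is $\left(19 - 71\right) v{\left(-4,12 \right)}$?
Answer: $52$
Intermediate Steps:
$v{\left(t,d \right)} = \frac{d + t}{-4 + t}$
$\left(19 - 71\right) v{\left(-4,12 \right)} = \left(19 - 71\right) \frac{12 - 4}{-4 - 4} = \left(19 - 71\right) \frac{1}{-8} \cdot 8 = \left(19 - 71\right) \left(\left(- \frac{1}{8}\right) 8\right) = \left(-52\right) \left(-1\right) = 52$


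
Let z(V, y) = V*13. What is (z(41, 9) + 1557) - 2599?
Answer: -509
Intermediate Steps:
z(V, y) = 13*V
(z(41, 9) + 1557) - 2599 = (13*41 + 1557) - 2599 = (533 + 1557) - 2599 = 2090 - 2599 = -509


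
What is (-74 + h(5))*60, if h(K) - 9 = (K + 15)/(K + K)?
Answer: -3780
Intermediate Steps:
h(K) = 9 + (15 + K)/(2*K) (h(K) = 9 + (K + 15)/(K + K) = 9 + (15 + K)/((2*K)) = 9 + (15 + K)*(1/(2*K)) = 9 + (15 + K)/(2*K))
(-74 + h(5))*60 = (-74 + (1/2)*(15 + 19*5)/5)*60 = (-74 + (1/2)*(1/5)*(15 + 95))*60 = (-74 + (1/2)*(1/5)*110)*60 = (-74 + 11)*60 = -63*60 = -3780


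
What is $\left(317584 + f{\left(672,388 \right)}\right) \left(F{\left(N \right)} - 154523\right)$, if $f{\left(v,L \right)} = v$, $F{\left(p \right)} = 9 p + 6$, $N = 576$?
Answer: $-47526123248$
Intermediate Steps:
$F{\left(p \right)} = 6 + 9 p$
$\left(317584 + f{\left(672,388 \right)}\right) \left(F{\left(N \right)} - 154523\right) = \left(317584 + 672\right) \left(\left(6 + 9 \cdot 576\right) - 154523\right) = 318256 \left(\left(6 + 5184\right) - 154523\right) = 318256 \left(5190 - 154523\right) = 318256 \left(-149333\right) = -47526123248$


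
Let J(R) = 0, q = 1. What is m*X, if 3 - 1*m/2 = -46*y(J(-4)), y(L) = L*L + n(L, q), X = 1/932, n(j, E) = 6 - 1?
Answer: ½ ≈ 0.50000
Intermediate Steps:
n(j, E) = 5
X = 1/932 ≈ 0.0010730
y(L) = 5 + L² (y(L) = L*L + 5 = L² + 5 = 5 + L²)
m = 466 (m = 6 - (-92)*(5 + 0²) = 6 - (-92)*(5 + 0) = 6 - (-92)*5 = 6 - 2*(-230) = 6 + 460 = 466)
m*X = 466*(1/932) = ½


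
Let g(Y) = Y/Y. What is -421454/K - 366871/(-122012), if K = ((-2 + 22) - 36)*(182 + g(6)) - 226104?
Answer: 4232738885/873270387 ≈ 4.8470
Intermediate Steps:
g(Y) = 1
K = -229032 (K = ((-2 + 22) - 36)*(182 + 1) - 226104 = (20 - 36)*183 - 226104 = -16*183 - 226104 = -2928 - 226104 = -229032)
-421454/K - 366871/(-122012) = -421454/(-229032) - 366871/(-122012) = -421454*(-1/229032) - 366871*(-1/122012) = 210727/114516 + 366871/122012 = 4232738885/873270387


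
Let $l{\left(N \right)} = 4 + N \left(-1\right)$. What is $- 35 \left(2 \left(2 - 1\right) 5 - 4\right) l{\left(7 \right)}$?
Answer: $630$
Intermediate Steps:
$l{\left(N \right)} = 4 - N$
$- 35 \left(2 \left(2 - 1\right) 5 - 4\right) l{\left(7 \right)} = - 35 \left(2 \left(2 - 1\right) 5 - 4\right) \left(4 - 7\right) = - 35 \left(2 \cdot 1 \cdot 5 - 4\right) \left(4 - 7\right) = - 35 \left(2 \cdot 5 - 4\right) \left(-3\right) = - 35 \left(10 - 4\right) \left(-3\right) = \left(-35\right) 6 \left(-3\right) = \left(-210\right) \left(-3\right) = 630$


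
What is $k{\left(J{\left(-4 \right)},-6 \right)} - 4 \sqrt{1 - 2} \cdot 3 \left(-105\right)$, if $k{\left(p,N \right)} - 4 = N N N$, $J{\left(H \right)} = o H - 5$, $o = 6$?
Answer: $- 267120 i \approx - 2.6712 \cdot 10^{5} i$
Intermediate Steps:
$J{\left(H \right)} = -5 + 6 H$ ($J{\left(H \right)} = 6 H - 5 = -5 + 6 H$)
$k{\left(p,N \right)} = 4 + N^{3}$ ($k{\left(p,N \right)} = 4 + N N N = 4 + N^{2} N = 4 + N^{3}$)
$k{\left(J{\left(-4 \right)},-6 \right)} - 4 \sqrt{1 - 2} \cdot 3 \left(-105\right) = \left(4 + \left(-6\right)^{3}\right) - 4 \sqrt{1 - 2} \cdot 3 \left(-105\right) = \left(4 - 216\right) - 4 \sqrt{-1} \cdot 3 \left(-105\right) = - 212 - 4 i 3 \left(-105\right) = - 212 \left(- 12 i\right) \left(-105\right) = 2544 i \left(-105\right) = - 267120 i$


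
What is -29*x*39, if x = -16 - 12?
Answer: 31668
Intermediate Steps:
x = -28
-29*x*39 = -29*(-28)*39 = 812*39 = 31668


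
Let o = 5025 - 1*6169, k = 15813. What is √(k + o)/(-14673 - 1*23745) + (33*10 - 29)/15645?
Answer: 43/2235 - √14669/38418 ≈ 0.016087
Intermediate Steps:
o = -1144 (o = 5025 - 6169 = -1144)
√(k + o)/(-14673 - 1*23745) + (33*10 - 29)/15645 = √(15813 - 1144)/(-14673 - 1*23745) + (33*10 - 29)/15645 = √14669/(-14673 - 23745) + (330 - 29)*(1/15645) = √14669/(-38418) + 301*(1/15645) = √14669*(-1/38418) + 43/2235 = -√14669/38418 + 43/2235 = 43/2235 - √14669/38418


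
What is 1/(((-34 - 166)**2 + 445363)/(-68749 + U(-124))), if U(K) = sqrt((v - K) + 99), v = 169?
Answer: -68749/485363 + 14*sqrt(2)/485363 ≈ -0.14160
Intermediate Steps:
U(K) = sqrt(268 - K) (U(K) = sqrt((169 - K) + 99) = sqrt(268 - K))
1/(((-34 - 166)**2 + 445363)/(-68749 + U(-124))) = 1/(((-34 - 166)**2 + 445363)/(-68749 + sqrt(268 - 1*(-124)))) = 1/(((-200)**2 + 445363)/(-68749 + sqrt(268 + 124))) = 1/((40000 + 445363)/(-68749 + sqrt(392))) = 1/(485363/(-68749 + 14*sqrt(2))) = -68749/485363 + 14*sqrt(2)/485363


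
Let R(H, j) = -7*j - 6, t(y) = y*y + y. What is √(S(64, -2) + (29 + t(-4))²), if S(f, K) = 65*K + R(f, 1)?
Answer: √1538 ≈ 39.217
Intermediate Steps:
t(y) = y + y² (t(y) = y² + y = y + y²)
R(H, j) = -6 - 7*j
S(f, K) = -13 + 65*K (S(f, K) = 65*K + (-6 - 7*1) = 65*K + (-6 - 7) = 65*K - 13 = -13 + 65*K)
√(S(64, -2) + (29 + t(-4))²) = √((-13 + 65*(-2)) + (29 - 4*(1 - 4))²) = √((-13 - 130) + (29 - 4*(-3))²) = √(-143 + (29 + 12)²) = √(-143 + 41²) = √(-143 + 1681) = √1538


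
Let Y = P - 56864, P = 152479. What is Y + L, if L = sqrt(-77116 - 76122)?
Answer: 95615 + I*sqrt(153238) ≈ 95615.0 + 391.46*I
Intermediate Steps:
L = I*sqrt(153238) (L = sqrt(-153238) = I*sqrt(153238) ≈ 391.46*I)
Y = 95615 (Y = 152479 - 56864 = 95615)
Y + L = 95615 + I*sqrt(153238)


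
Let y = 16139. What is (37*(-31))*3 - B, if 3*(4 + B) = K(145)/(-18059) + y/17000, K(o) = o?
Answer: -3165796922201/921009000 ≈ -3437.3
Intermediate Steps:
B = -3395046799/921009000 (B = -4 + (145/(-18059) + 16139/17000)/3 = -4 + (145*(-1/18059) + 16139*(1/17000))/3 = -4 + (-145/18059 + 16139/17000)/3 = -4 + (⅓)*(288989201/307003000) = -4 + 288989201/921009000 = -3395046799/921009000 ≈ -3.6862)
(37*(-31))*3 - B = (37*(-31))*3 - 1*(-3395046799/921009000) = -1147*3 + 3395046799/921009000 = -3441 + 3395046799/921009000 = -3165796922201/921009000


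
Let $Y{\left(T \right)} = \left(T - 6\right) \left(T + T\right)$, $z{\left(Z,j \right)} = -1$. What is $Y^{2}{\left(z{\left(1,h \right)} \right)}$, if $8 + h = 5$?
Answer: $196$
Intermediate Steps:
$h = -3$ ($h = -8 + 5 = -3$)
$Y{\left(T \right)} = 2 T \left(-6 + T\right)$ ($Y{\left(T \right)} = \left(-6 + T\right) 2 T = 2 T \left(-6 + T\right)$)
$Y^{2}{\left(z{\left(1,h \right)} \right)} = \left(2 \left(-1\right) \left(-6 - 1\right)\right)^{2} = \left(2 \left(-1\right) \left(-7\right)\right)^{2} = 14^{2} = 196$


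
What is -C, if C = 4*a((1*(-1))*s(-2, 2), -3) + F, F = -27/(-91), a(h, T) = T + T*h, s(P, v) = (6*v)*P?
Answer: 27273/91 ≈ 299.70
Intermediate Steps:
s(P, v) = 6*P*v
F = 27/91 (F = -27*(-1/91) = 27/91 ≈ 0.29670)
C = -27273/91 (C = 4*(-3*(1 + (1*(-1))*(6*(-2)*2))) + 27/91 = 4*(-3*(1 - 1*(-24))) + 27/91 = 4*(-3*(1 + 24)) + 27/91 = 4*(-3*25) + 27/91 = 4*(-75) + 27/91 = -300 + 27/91 = -27273/91 ≈ -299.70)
-C = -1*(-27273/91) = 27273/91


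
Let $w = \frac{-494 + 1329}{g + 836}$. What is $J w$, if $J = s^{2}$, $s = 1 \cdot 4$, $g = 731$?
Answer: $\frac{13360}{1567} \approx 8.5258$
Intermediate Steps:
$s = 4$
$J = 16$ ($J = 4^{2} = 16$)
$w = \frac{835}{1567}$ ($w = \frac{-494 + 1329}{731 + 836} = \frac{835}{1567} \approx 0.53287$)
$J w = 16 \cdot \frac{835}{1567} = \frac{13360}{1567}$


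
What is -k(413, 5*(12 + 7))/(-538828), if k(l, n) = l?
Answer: 413/538828 ≈ 0.00076648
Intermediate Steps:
-k(413, 5*(12 + 7))/(-538828) = -413/(-538828) = -413*(-1)/538828 = -1*(-413/538828) = 413/538828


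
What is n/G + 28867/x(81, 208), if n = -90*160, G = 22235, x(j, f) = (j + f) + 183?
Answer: 127012189/2098984 ≈ 60.511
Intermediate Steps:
x(j, f) = 183 + f + j (x(j, f) = (f + j) + 183 = 183 + f + j)
n = -14400
n/G + 28867/x(81, 208) = -14400/22235 + 28867/(183 + 208 + 81) = -14400*1/22235 + 28867/472 = -2880/4447 + 28867*(1/472) = -2880/4447 + 28867/472 = 127012189/2098984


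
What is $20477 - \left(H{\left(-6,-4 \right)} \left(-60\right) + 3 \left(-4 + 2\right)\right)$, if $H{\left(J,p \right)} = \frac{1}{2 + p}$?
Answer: $20453$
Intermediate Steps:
$20477 - \left(H{\left(-6,-4 \right)} \left(-60\right) + 3 \left(-4 + 2\right)\right) = 20477 - \left(\frac{1}{2 - 4} \left(-60\right) + 3 \left(-4 + 2\right)\right) = 20477 - \left(\frac{1}{-2} \left(-60\right) + 3 \left(-2\right)\right) = 20477 - \left(\left(- \frac{1}{2}\right) \left(-60\right) - 6\right) = 20477 - \left(30 - 6\right) = 20477 - 24 = 20453$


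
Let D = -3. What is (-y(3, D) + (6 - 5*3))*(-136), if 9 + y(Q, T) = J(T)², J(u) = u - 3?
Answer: 4896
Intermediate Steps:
J(u) = -3 + u
y(Q, T) = -9 + (-3 + T)²
(-y(3, D) + (6 - 5*3))*(-136) = (-(-3)*(-6 - 3) + (6 - 5*3))*(-136) = (-(-3)*(-9) + (6 - 15))*(-136) = (-1*27 - 9)*(-136) = (-27 - 9)*(-136) = -36*(-136) = 4896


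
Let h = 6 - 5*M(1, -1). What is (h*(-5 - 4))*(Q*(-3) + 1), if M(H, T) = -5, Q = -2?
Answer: -1953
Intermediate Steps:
h = 31 (h = 6 - 5*(-5) = 6 + 25 = 31)
(h*(-5 - 4))*(Q*(-3) + 1) = (31*(-5 - 4))*(-2*(-3) + 1) = (31*(-9))*(6 + 1) = -279*7 = -1953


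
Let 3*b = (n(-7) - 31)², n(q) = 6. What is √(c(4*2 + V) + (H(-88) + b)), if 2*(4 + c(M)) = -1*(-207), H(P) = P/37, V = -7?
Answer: √15054042/222 ≈ 17.477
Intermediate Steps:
H(P) = P/37 (H(P) = P*(1/37) = P/37)
b = 625/3 (b = (6 - 31)²/3 = (⅓)*(-25)² = (⅓)*625 = 625/3 ≈ 208.33)
c(M) = 199/2 (c(M) = -4 + (-1*(-207))/2 = -4 + (½)*207 = -4 + 207/2 = 199/2)
√(c(4*2 + V) + (H(-88) + b)) = √(199/2 + ((1/37)*(-88) + 625/3)) = √(199/2 + (-88/37 + 625/3)) = √(199/2 + 22861/111) = √(67811/222) = √15054042/222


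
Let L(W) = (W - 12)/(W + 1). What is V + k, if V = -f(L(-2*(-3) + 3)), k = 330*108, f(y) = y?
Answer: 356403/10 ≈ 35640.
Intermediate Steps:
L(W) = (-12 + W)/(1 + W)
k = 35640
V = 3/10 (V = -(-12 + (-2*(-3) + 3))/(1 + (-2*(-3) + 3)) = -(-12 + (6 + 3))/(1 + (6 + 3)) = -(-12 + 9)/(1 + 9) = -(-3)/10 = -1*(-3/10) = 3/10 ≈ 0.30000)
V + k = 3/10 + 35640 = 356403/10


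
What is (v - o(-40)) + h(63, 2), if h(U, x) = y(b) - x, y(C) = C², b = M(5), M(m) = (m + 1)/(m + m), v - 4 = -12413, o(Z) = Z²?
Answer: -350266/25 ≈ -14011.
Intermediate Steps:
v = -12409 (v = 4 - 12413 = -12409)
M(m) = (1 + m)/(2*m) (M(m) = (1 + m)/((2*m)) = (1 + m)*(1/(2*m)) = (1 + m)/(2*m))
b = ⅗ (b = (½)*(1 + 5)/5 = (½)*(⅕)*6 = ⅗ ≈ 0.60000)
h(U, x) = 9/25 - x (h(U, x) = (⅗)² - x = 9/25 - x)
(v - o(-40)) + h(63, 2) = (-12409 - 1*(-40)²) + (9/25 - 1*2) = (-12409 - 1*1600) + (9/25 - 2) = (-12409 - 1600) - 41/25 = -14009 - 41/25 = -350266/25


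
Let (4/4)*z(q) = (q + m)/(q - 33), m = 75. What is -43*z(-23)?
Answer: 559/14 ≈ 39.929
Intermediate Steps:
z(q) = (75 + q)/(-33 + q) (z(q) = (q + 75)/(q - 33) = (75 + q)/(-33 + q))
-43*z(-23) = -43*(75 - 23)/(-33 - 23) = -43*52/(-56) = -(-43)*52/56 = -43*(-13/14) = 559/14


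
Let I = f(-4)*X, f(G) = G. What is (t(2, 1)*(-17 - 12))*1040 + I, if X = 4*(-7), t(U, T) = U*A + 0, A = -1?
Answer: 60432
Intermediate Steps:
t(U, T) = -U (t(U, T) = U*(-1) + 0 = -U + 0 = -U)
X = -28
I = 112 (I = -4*(-28) = 112)
(t(2, 1)*(-17 - 12))*1040 + I = ((-1*2)*(-17 - 12))*1040 + 112 = -2*(-29)*1040 + 112 = 58*1040 + 112 = 60320 + 112 = 60432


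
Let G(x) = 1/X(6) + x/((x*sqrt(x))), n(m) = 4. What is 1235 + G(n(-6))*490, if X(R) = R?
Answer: 4685/3 ≈ 1561.7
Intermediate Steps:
G(x) = 1/6 + 1/sqrt(x) (G(x) = 1/6 + x/((x*sqrt(x))) = 1*(1/6) + x/(x**(3/2)) = 1/6 + x/x**(3/2) = 1/6 + 1/sqrt(x))
1235 + G(n(-6))*490 = 1235 + (1/6 + 1/sqrt(4))*490 = 1235 + (1/6 + 1/2)*490 = 1235 + (2/3)*490 = 1235 + 980/3 = 4685/3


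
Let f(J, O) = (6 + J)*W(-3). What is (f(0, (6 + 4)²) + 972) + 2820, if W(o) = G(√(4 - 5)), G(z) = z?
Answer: 3792 + 6*I ≈ 3792.0 + 6.0*I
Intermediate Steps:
W(o) = I (W(o) = √(4 - 5) = √(-1) = I)
f(J, O) = I*(6 + J) (f(J, O) = (6 + J)*I = I*(6 + J))
(f(0, (6 + 4)²) + 972) + 2820 = (I*(6 + 0) + 972) + 2820 = (I*6 + 972) + 2820 = (6*I + 972) + 2820 = (972 + 6*I) + 2820 = 3792 + 6*I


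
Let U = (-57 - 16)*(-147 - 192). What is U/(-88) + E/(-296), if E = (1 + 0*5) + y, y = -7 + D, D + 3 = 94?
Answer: -458287/1628 ≈ -281.50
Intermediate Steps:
D = 91 (D = -3 + 94 = 91)
y = 84 (y = -7 + 91 = 84)
U = 24747 (U = -73*(-339) = 24747)
E = 85 (E = (1 + 0*5) + 84 = (1 + 0) + 84 = 1 + 84 = 85)
U/(-88) + E/(-296) = 24747/(-88) + 85/(-296) = 24747*(-1/88) + 85*(-1/296) = -24747/88 - 85/296 = -458287/1628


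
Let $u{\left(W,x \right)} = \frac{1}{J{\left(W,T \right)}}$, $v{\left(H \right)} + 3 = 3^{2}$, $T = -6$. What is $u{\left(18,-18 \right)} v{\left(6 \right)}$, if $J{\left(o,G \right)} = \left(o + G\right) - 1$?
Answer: $\frac{6}{11} \approx 0.54545$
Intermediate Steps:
$v{\left(H \right)} = 6$ ($v{\left(H \right)} = -3 + 3^{2} = -3 + 9 = 6$)
$J{\left(o,G \right)} = -1 + G + o$ ($J{\left(o,G \right)} = \left(G + o\right) - 1 = -1 + G + o$)
$u{\left(W,x \right)} = \frac{1}{-7 + W}$ ($u{\left(W,x \right)} = \frac{1}{-1 - 6 + W} = \frac{1}{-7 + W}$)
$u{\left(18,-18 \right)} v{\left(6 \right)} = \frac{1}{-7 + 18} \cdot 6 = \frac{1}{11} \cdot 6 = \frac{6}{11}$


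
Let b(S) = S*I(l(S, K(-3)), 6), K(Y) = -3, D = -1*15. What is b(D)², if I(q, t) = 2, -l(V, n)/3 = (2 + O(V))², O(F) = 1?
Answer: 900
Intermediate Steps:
D = -15
l(V, n) = -27 (l(V, n) = -3*(2 + 1)² = -3*3² = -3*9 = -27)
b(S) = 2*S (b(S) = S*2 = 2*S)
b(D)² = (2*(-15))² = (-30)² = 900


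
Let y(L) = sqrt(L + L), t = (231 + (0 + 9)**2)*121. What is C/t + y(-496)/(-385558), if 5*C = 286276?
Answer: 71569/47190 - 2*I*sqrt(62)/192779 ≈ 1.5166 - 8.1689e-5*I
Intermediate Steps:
C = 286276/5 (C = (1/5)*286276 = 286276/5 ≈ 57255.)
t = 37752 (t = (231 + 9**2)*121 = (231 + 81)*121 = 312*121 = 37752)
y(L) = sqrt(2)*sqrt(L) (y(L) = sqrt(2*L) = sqrt(2)*sqrt(L))
C/t + y(-496)/(-385558) = (286276/5)/37752 + (sqrt(2)*sqrt(-496))/(-385558) = (286276/5)*(1/37752) + (sqrt(2)*(4*I*sqrt(31)))*(-1/385558) = 71569/47190 + (4*I*sqrt(62))*(-1/385558) = 71569/47190 - 2*I*sqrt(62)/192779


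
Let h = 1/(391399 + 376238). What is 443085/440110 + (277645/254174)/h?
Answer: 4690050496226097/5593225957 ≈ 8.3852e+5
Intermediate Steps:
h = 1/767637 ≈ 1.3027e-6
443085/440110 + (277645/254174)/h = 443085/440110 + (277645/254174)/(1/767637) = 443085*(1/440110) + (277645*(1/254174))*767637 = 88617/88022 + (277645/254174)*767637 = 88617/88022 + 213130574865/254174 = 4690050496226097/5593225957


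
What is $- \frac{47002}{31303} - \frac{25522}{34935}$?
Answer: $- \frac{2440930036}{1093570305} \approx -2.2321$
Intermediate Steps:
$- \frac{47002}{31303} - \frac{25522}{34935} = - \frac{2440930036}{1093570305}$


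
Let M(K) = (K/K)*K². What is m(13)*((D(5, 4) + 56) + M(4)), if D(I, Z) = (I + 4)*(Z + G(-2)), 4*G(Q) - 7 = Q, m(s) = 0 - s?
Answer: -6201/4 ≈ -1550.3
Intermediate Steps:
m(s) = -s
G(Q) = 7/4 + Q/4
D(I, Z) = (4 + I)*(5/4 + Z) (D(I, Z) = (I + 4)*(Z + (7/4 + (¼)*(-2))) = (4 + I)*(Z + (7/4 - ½)) = (4 + I)*(Z + 5/4) = (4 + I)*(5/4 + Z))
M(K) = K² (M(K) = 1*K² = K²)
m(13)*((D(5, 4) + 56) + M(4)) = (-1*13)*(((5 + 4*4 + (5/4)*5 + 5*4) + 56) + 4²) = -13*(((5 + 16 + 25/4 + 20) + 56) + 16) = -13*((189/4 + 56) + 16) = -13*(413/4 + 16) = -13*477/4 = -6201/4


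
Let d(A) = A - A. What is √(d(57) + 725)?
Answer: 5*√29 ≈ 26.926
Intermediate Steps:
d(A) = 0
√(d(57) + 725) = √(0 + 725) = √725 = 5*√29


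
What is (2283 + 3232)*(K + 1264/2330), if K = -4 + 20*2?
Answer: 46956916/233 ≈ 2.0153e+5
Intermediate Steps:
K = 36 (K = -4 + 40 = 36)
(2283 + 3232)*(K + 1264/2330) = (2283 + 3232)*(36 + 1264/2330) = 5515*(36 + 1264*(1/2330)) = 5515*(36 + 632/1165) = 5515*(42572/1165) = 46956916/233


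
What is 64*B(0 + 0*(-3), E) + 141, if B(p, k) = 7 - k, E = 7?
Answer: 141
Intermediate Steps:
64*B(0 + 0*(-3), E) + 141 = 64*(7 - 1*7) + 141 = 64*(7 - 7) + 141 = 64*0 + 141 = 0 + 141 = 141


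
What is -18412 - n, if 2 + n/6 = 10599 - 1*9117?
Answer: -27292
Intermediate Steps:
n = 8880 (n = -12 + 6*(10599 - 1*9117) = -12 + 6*(10599 - 9117) = -12 + 6*1482 = -12 + 8892 = 8880)
-18412 - n = -18412 - 1*8880 = -18412 - 8880 = -27292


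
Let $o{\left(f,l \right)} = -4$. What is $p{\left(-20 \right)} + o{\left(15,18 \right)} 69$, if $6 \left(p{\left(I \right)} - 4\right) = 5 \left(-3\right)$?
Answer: $- \frac{549}{2} \approx -274.5$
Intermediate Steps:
$p{\left(I \right)} = \frac{3}{2}$ ($p{\left(I \right)} = 4 + \frac{5 \left(-3\right)}{6} = 4 + \frac{1}{6} \left(-15\right) = 4 - \frac{5}{2} = \frac{3}{2}$)
$p{\left(-20 \right)} + o{\left(15,18 \right)} 69 = \frac{3}{2} - 276 = - \frac{549}{2}$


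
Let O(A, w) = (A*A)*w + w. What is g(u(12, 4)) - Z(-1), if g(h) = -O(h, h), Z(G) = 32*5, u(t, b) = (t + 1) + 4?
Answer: -5090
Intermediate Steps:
O(A, w) = w + w*A² (O(A, w) = A²*w + w = w*A² + w = w + w*A²)
u(t, b) = 5 + t (u(t, b) = (1 + t) + 4 = 5 + t)
Z(G) = 160
g(h) = -h*(1 + h²)
g(u(12, 4)) - Z(-1) = (-(5 + 12) - (5 + 12)³) - 1*160 = (-1*17 - 1*17³) - 160 = (-17 - 1*4913) - 160 = (-17 - 4913) - 160 = -4930 - 160 = -5090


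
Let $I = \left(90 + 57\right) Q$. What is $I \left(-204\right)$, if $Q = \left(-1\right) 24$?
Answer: $719712$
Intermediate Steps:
$Q = -24$
$I = -3528$ ($I = \left(90 + 57\right) \left(-24\right) = 147 \left(-24\right) = -3528$)
$I \left(-204\right) = \left(-3528\right) \left(-204\right) = 719712$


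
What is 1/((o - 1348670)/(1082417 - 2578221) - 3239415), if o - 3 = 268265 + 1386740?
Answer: -747902/2422765110499 ≈ -3.0870e-7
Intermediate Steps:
o = 1655008 (o = 3 + (268265 + 1386740) = 3 + 1655005 = 1655008)
1/((o - 1348670)/(1082417 - 2578221) - 3239415) = 1/((1655008 - 1348670)/(1082417 - 2578221) - 3239415) = 1/(306338/(-1495804) - 3239415) = 1/(306338*(-1/1495804) - 3239415) = 1/(-153169/747902 - 3239415) = 1/(-2422765110499/747902) = -747902/2422765110499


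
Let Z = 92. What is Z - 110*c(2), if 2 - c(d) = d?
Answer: 92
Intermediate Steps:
c(d) = 2 - d
Z - 110*c(2) = 92 - 110*(2 - 1*2) = 92 - 110*(2 - 2) = 92 - 110*0 = 92 + 0 = 92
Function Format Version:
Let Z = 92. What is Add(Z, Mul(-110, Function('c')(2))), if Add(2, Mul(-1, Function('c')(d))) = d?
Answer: 92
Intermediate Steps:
Function('c')(d) = Add(2, Mul(-1, d))
Add(Z, Mul(-110, Function('c')(2))) = Add(92, Mul(-110, Add(2, Mul(-1, 2)))) = Add(92, Mul(-110, Add(2, -2))) = Add(92, Mul(-110, 0)) = Add(92, 0) = 92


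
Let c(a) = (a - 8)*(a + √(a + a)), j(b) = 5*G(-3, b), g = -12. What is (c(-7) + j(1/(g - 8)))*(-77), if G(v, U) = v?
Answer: -6930 + 1155*I*√14 ≈ -6930.0 + 4321.6*I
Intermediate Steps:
j(b) = -15 (j(b) = 5*(-3) = -15)
c(a) = (-8 + a)*(a + √2*√a) (c(a) = (-8 + a)*(a + √(2*a)) = (-8 + a)*(a + √2*√a))
(c(-7) + j(1/(g - 8)))*(-77) = (((-7)² - 8*(-7) + √2*(-7)^(3/2) - 8*√2*√(-7)) - 15)*(-77) = ((49 + 56 + √2*(-7*I*√7) - 8*√2*I*√7) - 15)*(-77) = ((49 + 56 - 7*I*√14 - 8*I*√14) - 15)*(-77) = ((105 - 15*I*√14) - 15)*(-77) = (90 - 15*I*√14)*(-77) = -6930 + 1155*I*√14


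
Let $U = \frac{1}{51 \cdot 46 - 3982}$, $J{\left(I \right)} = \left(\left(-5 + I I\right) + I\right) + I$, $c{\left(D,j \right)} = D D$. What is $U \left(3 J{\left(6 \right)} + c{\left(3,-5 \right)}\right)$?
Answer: $- \frac{69}{818} \approx -0.084352$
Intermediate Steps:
$c{\left(D,j \right)} = D^{2}$
$J{\left(I \right)} = -5 + I^{2} + 2 I$ ($J{\left(I \right)} = \left(\left(-5 + I^{2}\right) + I\right) + I = \left(-5 + I + I^{2}\right) + I = -5 + I^{2} + 2 I$)
$U = - \frac{1}{1636}$ ($U = \frac{1}{2346 - 3982} = \frac{1}{-1636} = - \frac{1}{1636} \approx -0.00061125$)
$U \left(3 J{\left(6 \right)} + c{\left(3,-5 \right)}\right) = - \frac{3 \left(-5 + 6^{2} + 2 \cdot 6\right) + 3^{2}}{1636} = - \frac{3 \left(-5 + 36 + 12\right) + 9}{1636} = - \frac{3 \cdot 43 + 9}{1636} = - \frac{129 + 9}{1636} = \left(- \frac{1}{1636}\right) 138 = - \frac{69}{818}$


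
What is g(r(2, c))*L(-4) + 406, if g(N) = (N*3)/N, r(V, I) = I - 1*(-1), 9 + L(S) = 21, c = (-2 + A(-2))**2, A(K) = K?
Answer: 442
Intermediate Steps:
c = 16 (c = (-2 - 2)**2 = (-4)**2 = 16)
L(S) = 12 (L(S) = -9 + 21 = 12)
r(V, I) = 1 + I (r(V, I) = I + 1 = 1 + I)
g(N) = 3 (g(N) = (3*N)/N = 3)
g(r(2, c))*L(-4) + 406 = 3*12 + 406 = 36 + 406 = 442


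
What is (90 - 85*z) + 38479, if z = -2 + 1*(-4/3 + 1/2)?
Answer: 232859/6 ≈ 38810.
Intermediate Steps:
z = -17/6 (z = -2 + 1*(-4*⅓ + 1*(½)) = -2 + 1*(-4/3 + ½) = -2 + 1*(-⅚) = -2 - ⅚ = -17/6 ≈ -2.8333)
(90 - 85*z) + 38479 = (90 - 85*(-17/6)) + 38479 = (90 + 1445/6) + 38479 = 1985/6 + 38479 = 232859/6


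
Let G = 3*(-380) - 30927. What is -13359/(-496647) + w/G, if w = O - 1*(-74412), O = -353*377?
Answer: 3285129544/1769553261 ≈ 1.8565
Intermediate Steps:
O = -133081
G = -32067 (G = -1140 - 30927 = -32067)
w = -58669 (w = -133081 - 1*(-74412) = -133081 + 74412 = -58669)
-13359/(-496647) + w/G = -13359/(-496647) - 58669/(-32067) = -13359*(-1/496647) - 58669*(-1/32067) = 4453/165549 + 58669/32067 = 3285129544/1769553261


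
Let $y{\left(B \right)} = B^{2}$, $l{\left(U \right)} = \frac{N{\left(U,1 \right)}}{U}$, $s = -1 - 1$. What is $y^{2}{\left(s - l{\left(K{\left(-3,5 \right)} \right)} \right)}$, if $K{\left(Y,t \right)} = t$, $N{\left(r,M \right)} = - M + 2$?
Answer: $\frac{14641}{625} \approx 23.426$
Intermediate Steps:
$N{\left(r,M \right)} = 2 - M$
$s = -2$
$l{\left(U \right)} = \frac{1}{U}$ ($l{\left(U \right)} = \frac{2 - 1}{U} = 1 \frac{1}{U} = \frac{1}{U}$)
$y^{2}{\left(s - l{\left(K{\left(-3,5 \right)} \right)} \right)} = \left(\left(-2 - \frac{1}{5}\right)^{2}\right)^{2} = \left(\left(- \frac{11}{5}\right)^{2}\right)^{2} = \left(\frac{121}{25}\right)^{2} = \frac{14641}{625}$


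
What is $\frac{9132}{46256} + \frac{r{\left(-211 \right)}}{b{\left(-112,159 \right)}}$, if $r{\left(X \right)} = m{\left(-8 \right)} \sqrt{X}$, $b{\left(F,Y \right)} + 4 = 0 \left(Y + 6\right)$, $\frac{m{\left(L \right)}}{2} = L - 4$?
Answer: $\frac{2283}{11564} + 6 i \sqrt{211} \approx 0.19742 + 87.155 i$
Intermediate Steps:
$m{\left(L \right)} = -8 + 2 L$ ($m{\left(L \right)} = 2 \left(L - 4\right) = 2 \left(-4 + L\right) = -8 + 2 L$)
$b{\left(F,Y \right)} = -4$ ($b{\left(F,Y \right)} = -4 + 0 \left(Y + 6\right) = -4 + 0 \left(6 + Y\right) = -4 + 0 = -4$)
$r{\left(X \right)} = - 24 \sqrt{X}$ ($r{\left(X \right)} = \left(-8 + 2 \left(-8\right)\right) \sqrt{X} = \left(-8 - 16\right) \sqrt{X} = - 24 \sqrt{X}$)
$\frac{9132}{46256} + \frac{r{\left(-211 \right)}}{b{\left(-112,159 \right)}} = \frac{9132}{46256} + \frac{\left(-24\right) \sqrt{-211}}{-4} = 9132 \cdot \frac{1}{46256} + - 24 i \sqrt{211} \left(- \frac{1}{4}\right) = \frac{2283}{11564} + - 24 i \sqrt{211} \left(- \frac{1}{4}\right) = \frac{2283}{11564} + 6 i \sqrt{211}$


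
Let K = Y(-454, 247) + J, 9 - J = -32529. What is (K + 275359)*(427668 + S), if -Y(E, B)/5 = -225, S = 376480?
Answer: 248499423256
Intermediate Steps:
Y(E, B) = 1125 (Y(E, B) = -5*(-225) = 1125)
J = 32538 (J = 9 - 1*(-32529) = 9 + 32529 = 32538)
K = 33663 (K = 1125 + 32538 = 33663)
(K + 275359)*(427668 + S) = (33663 + 275359)*(427668 + 376480) = 309022*804148 = 248499423256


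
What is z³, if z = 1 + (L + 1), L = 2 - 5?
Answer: -1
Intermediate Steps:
L = -3
z = -1 (z = 1 + (-3 + 1) = 1 - 2 = -1)
z³ = (-1)³ = -1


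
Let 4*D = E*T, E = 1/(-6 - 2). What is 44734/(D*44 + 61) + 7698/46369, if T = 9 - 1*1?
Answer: 1037327873/1159225 ≈ 894.85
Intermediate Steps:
T = 8 (T = 9 - 1 = 8)
E = -⅛ (E = 1/(-8) = -⅛ ≈ -0.12500)
D = -¼ (D = (-⅛*8)/4 = (¼)*(-1) = -¼ ≈ -0.25000)
44734/(D*44 + 61) + 7698/46369 = 44734/(-¼*44 + 61) + 7698/46369 = 44734/(-11 + 61) + 7698*(1/46369) = 44734/50 + 7698/46369 = 44734*(1/50) + 7698/46369 = 22367/25 + 7698/46369 = 1037327873/1159225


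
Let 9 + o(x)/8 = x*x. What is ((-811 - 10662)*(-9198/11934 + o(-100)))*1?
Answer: -607974382169/663 ≈ -9.1701e+8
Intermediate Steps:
o(x) = -72 + 8*x**2 (o(x) = -72 + 8*(x*x) = -72 + 8*x**2)
((-811 - 10662)*(-9198/11934 + o(-100)))*1 = ((-811 - 10662)*(-9198/11934 + (-72 + 8*(-100)**2)))*1 = -11473*(-9198*1/11934 + (-72 + 8*10000))*1 = -11473*(-511/663 + (-72 + 80000))*1 = -11473*(-511/663 + 79928)*1 = -11473*52991753/663*1 = -607974382169/663*1 = -607974382169/663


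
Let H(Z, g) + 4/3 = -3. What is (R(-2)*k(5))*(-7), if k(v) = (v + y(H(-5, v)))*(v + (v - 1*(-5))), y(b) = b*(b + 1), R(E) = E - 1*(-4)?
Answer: -12250/3 ≈ -4083.3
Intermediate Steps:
H(Z, g) = -13/3 (H(Z, g) = -4/3 - 3 = -13/3)
R(E) = 4 + E (R(E) = E + 4 = 4 + E)
y(b) = b*(1 + b)
k(v) = (5 + 2*v)*(130/9 + v) (k(v) = (v - 13*(1 - 13/3)/3)*(v + (v - 1*(-5))) = (v - 13/3*(-10/3))*(v + (v + 5)) = (v + 130/9)*(v + (5 + v)) = (130/9 + v)*(5 + 2*v) = (5 + 2*v)*(130/9 + v))
(R(-2)*k(5))*(-7) = ((4 - 2)*(650/9 + 2*5² + (305/9)*5))*(-7) = (2*(650/9 + 2*25 + 1525/9))*(-7) = (2*(650/9 + 50 + 1525/9))*(-7) = (2*(875/3))*(-7) = (1750/3)*(-7) = -12250/3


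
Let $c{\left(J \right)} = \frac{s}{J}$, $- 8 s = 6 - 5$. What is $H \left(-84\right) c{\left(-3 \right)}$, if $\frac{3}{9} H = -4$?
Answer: $42$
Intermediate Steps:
$H = -12$ ($H = 3 \left(-4\right) = -12$)
$s = - \frac{1}{8}$ ($s = - \frac{6 - 5}{8} = \left(- \frac{1}{8}\right) 1 = - \frac{1}{8} \approx -0.125$)
$c{\left(J \right)} = - \frac{1}{8 J}$
$H \left(-84\right) c{\left(-3 \right)} = \left(-12\right) \left(-84\right) \left(- \frac{1}{8 \left(-3\right)}\right) = 1008 \left(\left(- \frac{1}{8}\right) \left(- \frac{1}{3}\right)\right) = 1008 \cdot \frac{1}{24} = 42$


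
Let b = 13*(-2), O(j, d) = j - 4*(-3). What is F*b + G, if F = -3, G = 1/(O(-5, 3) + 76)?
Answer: 6475/83 ≈ 78.012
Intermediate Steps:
O(j, d) = 12 + j (O(j, d) = j + 12 = 12 + j)
G = 1/83 (G = 1/((12 - 5) + 76) = 1/(7 + 76) = 1/83 ≈ 0.012048)
b = -26
F*b + G = -3*(-26) + 1/83 = 78 + 1/83 = 6475/83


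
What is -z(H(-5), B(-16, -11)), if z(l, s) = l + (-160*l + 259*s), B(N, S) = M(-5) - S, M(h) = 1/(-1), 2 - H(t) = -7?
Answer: -1159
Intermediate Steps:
H(t) = 9 (H(t) = 2 - 1*(-7) = 2 + 7 = 9)
M(h) = -1
B(N, S) = -1 - S
z(l, s) = -159*l + 259*s
-z(H(-5), B(-16, -11)) = -(-159*9 + 259*(-1 - 1*(-11))) = -(-1431 + 259*(-1 + 11)) = -(-1431 + 259*10) = -(-1431 + 2590) = -1*1159 = -1159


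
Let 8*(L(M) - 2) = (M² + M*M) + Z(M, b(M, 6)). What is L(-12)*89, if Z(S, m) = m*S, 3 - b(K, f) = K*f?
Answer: -13261/2 ≈ -6630.5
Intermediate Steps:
b(K, f) = 3 - K*f
Z(S, m) = S*m
L(M) = 2 + M²/4 + M*(3 - 6*M)/8 (L(M) = 2 + ((M² + M*M) + M*(3 - 1*M*6))/8 = 2 + ((M² + M²) + M*(3 - 6*M))/8 = 2 + (2*M² + M*(3 - 6*M))/8 = 2 + (M²/4 + M*(3 - 6*M)/8) = 2 + M²/4 + M*(3 - 6*M)/8)
L(-12)*89 = (2 - ½*(-12)² + (3/8)*(-12))*89 = (2 - ½*144 - 9/2)*89 = (2 - 72 - 9/2)*89 = -149/2*89 = -13261/2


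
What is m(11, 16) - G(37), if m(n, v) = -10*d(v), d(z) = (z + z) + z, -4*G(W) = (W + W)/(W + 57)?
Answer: -90203/188 ≈ -479.80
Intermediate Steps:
G(W) = -W/(2*(57 + W)) (G(W) = -(W + W)/(4*(W + 57)) = -2*W/(4*(57 + W)) = -W/(2*(57 + W)))
d(z) = 3*z (d(z) = 2*z + z = 3*z)
m(n, v) = -30*v
m(11, 16) - G(37) = -30*16 - (-1)*37/(114 + 2*37) = -480 - (-1)*37/(114 + 74) = -480 - (-1)*37/188 = -480 - 1*(-37/188) = -480 + 37/188 = -90203/188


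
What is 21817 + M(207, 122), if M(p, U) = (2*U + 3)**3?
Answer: 15091040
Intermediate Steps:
M(p, U) = (3 + 2*U)**3
21817 + M(207, 122) = 21817 + (3 + 2*122)**3 = 21817 + (3 + 244)**3 = 21817 + 247**3 = 21817 + 15069223 = 15091040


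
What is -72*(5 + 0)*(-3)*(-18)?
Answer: -19440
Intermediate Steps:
-72*(5 + 0)*(-3)*(-18) = -360*(-3)*(-18) = -72*(-15)*(-18) = 1080*(-18) = -19440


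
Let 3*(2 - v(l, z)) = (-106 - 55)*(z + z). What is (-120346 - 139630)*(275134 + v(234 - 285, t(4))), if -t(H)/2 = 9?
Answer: -71026483104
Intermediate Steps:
t(H) = -18 (t(H) = -2*9 = -18)
v(l, z) = 2 + 322*z/3 (v(l, z) = 2 - (-106 - 55)*(z + z)/3 = 2 - (-161)*2*z/3 = 2 - (-322)*z/3 = 2 + 322*z/3)
(-120346 - 139630)*(275134 + v(234 - 285, t(4))) = (-120346 - 139630)*(275134 + (2 + (322/3)*(-18))) = -259976*(275134 + (2 - 1932)) = -259976*(275134 - 1930) = -259976*273204 = -71026483104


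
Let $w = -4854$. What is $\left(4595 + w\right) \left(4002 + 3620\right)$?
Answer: $-1974098$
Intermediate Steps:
$\left(4595 + w\right) \left(4002 + 3620\right) = \left(4595 - 4854\right) \left(4002 + 3620\right) = \left(-259\right) 7622 = -1974098$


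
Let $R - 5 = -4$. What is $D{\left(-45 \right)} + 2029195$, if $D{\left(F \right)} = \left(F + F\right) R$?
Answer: $2029105$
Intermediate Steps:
$R = 1$ ($R = 5 - 4 = 1$)
$D{\left(F \right)} = 2 F$ ($D{\left(F \right)} = \left(F + F\right) 1 = 2 F 1 = 2 F$)
$D{\left(-45 \right)} + 2029195 = 2 \left(-45\right) + 2029195 = -90 + 2029195 = 2029105$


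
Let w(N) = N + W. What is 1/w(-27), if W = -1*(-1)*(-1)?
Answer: -1/28 ≈ -0.035714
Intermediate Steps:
W = -1 (W = 1*(-1) = -1)
w(N) = -1 + N (w(N) = N - 1 = -1 + N)
1/w(-27) = 1/(-1 - 27) = 1/(-28) = -1/28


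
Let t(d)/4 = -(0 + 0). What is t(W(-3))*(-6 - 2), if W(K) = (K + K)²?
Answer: 0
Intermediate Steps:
W(K) = 4*K² (W(K) = (2*K)² = 4*K²)
t(d) = 0 (t(d) = 4*(-(0 + 0)) = 4*(-1*0) = 4*0 = 0)
t(W(-3))*(-6 - 2) = 0*(-6 - 2) = 0*(-8) = 0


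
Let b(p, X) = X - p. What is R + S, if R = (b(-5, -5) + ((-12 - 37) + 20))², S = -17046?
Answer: -16205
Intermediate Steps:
R = 841 (R = ((-5 - 1*(-5)) + ((-12 - 37) + 20))² = ((-5 + 5) + (-49 + 20))² = (0 - 29)² = (-29)² = 841)
R + S = 841 - 17046 = -16205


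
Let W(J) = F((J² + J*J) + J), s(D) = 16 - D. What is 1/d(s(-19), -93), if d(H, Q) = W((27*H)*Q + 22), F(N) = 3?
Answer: ⅓ ≈ 0.33333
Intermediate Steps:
W(J) = 3
d(H, Q) = 3
1/d(s(-19), -93) = 1/3 = ⅓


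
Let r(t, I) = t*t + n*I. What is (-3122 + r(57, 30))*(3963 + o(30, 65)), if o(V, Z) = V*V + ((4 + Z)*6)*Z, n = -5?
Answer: -730779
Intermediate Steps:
r(t, I) = t² - 5*I (r(t, I) = t*t - 5*I = t² - 5*I)
o(V, Z) = V² + Z*(24 + 6*Z) (o(V, Z) = V² + (24 + 6*Z)*Z = V² + Z*(24 + 6*Z))
(-3122 + r(57, 30))*(3963 + o(30, 65)) = (-3122 + (57² - 5*30))*(3963 + (30² + 6*65² + 24*65)) = (-3122 + (3249 - 150))*(3963 + (900 + 6*4225 + 1560)) = (-3122 + 3099)*(3963 + (900 + 25350 + 1560)) = -23*(3963 + 27810) = -23*31773 = -730779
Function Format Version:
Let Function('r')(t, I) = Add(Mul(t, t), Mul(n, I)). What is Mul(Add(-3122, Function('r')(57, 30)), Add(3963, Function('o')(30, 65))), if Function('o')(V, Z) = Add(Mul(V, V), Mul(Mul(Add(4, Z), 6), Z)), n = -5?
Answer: -730779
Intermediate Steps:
Function('r')(t, I) = Add(Pow(t, 2), Mul(-5, I)) (Function('r')(t, I) = Add(Mul(t, t), Mul(-5, I)) = Add(Pow(t, 2), Mul(-5, I)))
Function('o')(V, Z) = Add(Pow(V, 2), Mul(Z, Add(24, Mul(6, Z)))) (Function('o')(V, Z) = Add(Pow(V, 2), Mul(Add(24, Mul(6, Z)), Z)) = Add(Pow(V, 2), Mul(Z, Add(24, Mul(6, Z)))))
Mul(Add(-3122, Function('r')(57, 30)), Add(3963, Function('o')(30, 65))) = Mul(Add(-3122, Add(Pow(57, 2), Mul(-5, 30))), Add(3963, Add(Pow(30, 2), Mul(6, Pow(65, 2)), Mul(24, 65)))) = Mul(Add(-3122, Add(3249, -150)), Add(3963, Add(900, Mul(6, 4225), 1560))) = Mul(Add(-3122, 3099), Add(3963, Add(900, 25350, 1560))) = Mul(-23, Add(3963, 27810)) = Mul(-23, 31773) = -730779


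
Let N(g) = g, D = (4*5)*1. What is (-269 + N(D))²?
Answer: 62001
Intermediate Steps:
D = 20 (D = 20*1 = 20)
(-269 + N(D))² = (-269 + 20)² = (-249)² = 62001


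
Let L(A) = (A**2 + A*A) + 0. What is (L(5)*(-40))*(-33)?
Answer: 66000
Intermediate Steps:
L(A) = 2*A**2 (L(A) = (A**2 + A**2) + 0 = 2*A**2 + 0 = 2*A**2)
(L(5)*(-40))*(-33) = ((2*5**2)*(-40))*(-33) = ((2*25)*(-40))*(-33) = (50*(-40))*(-33) = -2000*(-33) = 66000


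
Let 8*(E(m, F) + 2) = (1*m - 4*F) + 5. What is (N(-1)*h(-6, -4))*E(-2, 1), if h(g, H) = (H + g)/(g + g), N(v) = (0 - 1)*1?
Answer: 85/48 ≈ 1.7708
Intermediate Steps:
N(v) = -1 (N(v) = -1*1 = -1)
h(g, H) = (H + g)/(2*g) (h(g, H) = (H + g)/((2*g)) = (H + g)*(1/(2*g)) = (H + g)/(2*g))
E(m, F) = -11/8 - F/2 + m/8 (E(m, F) = -2 + ((1*m - 4*F) + 5)/8 = -2 + ((m - 4*F) + 5)/8 = -2 + (5 + m - 4*F)/8 = -2 + (5/8 - F/2 + m/8) = -11/8 - F/2 + m/8)
(N(-1)*h(-6, -4))*E(-2, 1) = (-(-4 - 6)/(2*(-6)))*(-11/8 - ½*1 + (⅛)*(-2)) = (-(-1)*(-10)/(2*6))*(-11/8 - ½ - ¼) = -1*⅚*(-17/8) = -⅚*(-17/8) = 85/48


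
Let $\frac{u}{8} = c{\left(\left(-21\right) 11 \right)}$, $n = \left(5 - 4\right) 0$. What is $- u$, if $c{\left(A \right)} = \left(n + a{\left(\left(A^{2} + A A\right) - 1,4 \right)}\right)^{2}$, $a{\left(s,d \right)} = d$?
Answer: $-128$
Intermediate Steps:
$n = 0$ ($n = 1 \cdot 0 = 0$)
$c{\left(A \right)} = 16$ ($c{\left(A \right)} = \left(0 + 4\right)^{2} = 4^{2} = 16$)
$u = 128$ ($u = 8 \cdot 16 = 128$)
$- u = \left(-1\right) 128 = -128$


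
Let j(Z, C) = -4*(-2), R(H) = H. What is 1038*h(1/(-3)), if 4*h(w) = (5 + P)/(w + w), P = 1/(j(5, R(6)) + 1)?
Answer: -3979/2 ≈ -1989.5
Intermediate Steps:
j(Z, C) = 8
P = ⅑ (P = 1/(8 + 1) = 1/9 = ⅑ ≈ 0.11111)
h(w) = 23/(36*w) (h(w) = ((5 + ⅑)/(w + w))/4 = (46/(9*((2*w))))/4 = (46*(1/(2*w))/9)/4 = (23/(9*w))/4 = 23/(36*w))
1038*h(1/(-3)) = 1038*(23/(36*(1/(-3)))) = 1038*(23/(36*(-⅓))) = 1038*((23/36)*(-3)) = 1038*(-23/12) = -3979/2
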